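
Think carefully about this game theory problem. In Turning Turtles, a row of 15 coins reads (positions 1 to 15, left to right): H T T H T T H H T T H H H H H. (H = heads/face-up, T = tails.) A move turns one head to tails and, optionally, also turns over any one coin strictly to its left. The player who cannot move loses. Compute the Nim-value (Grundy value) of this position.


Coins: H T T H T T H H T T H H H H H
Key fact: a single head at position k behaves exactly like a Nim heap of size k (turning it to T and optionally flipping a coin at j < k corresponds to moving the heap from k to j, or to 0), and heads combine as a disjunctive sum (two heads at the same place would cancel, matching j XOR j = 0). So the Nim-value is the XOR of the 1-indexed positions of the heads.
Face-up positions (1-indexed): [1, 4, 7, 8, 11, 12, 13, 14, 15]
XOR 0 with 1: 0 XOR 1 = 1
XOR 1 with 4: 1 XOR 4 = 5
XOR 5 with 7: 5 XOR 7 = 2
XOR 2 with 8: 2 XOR 8 = 10
XOR 10 with 11: 10 XOR 11 = 1
XOR 1 with 12: 1 XOR 12 = 13
XOR 13 with 13: 13 XOR 13 = 0
XOR 0 with 14: 0 XOR 14 = 14
XOR 14 with 15: 14 XOR 15 = 1
Nim-value = 1

1


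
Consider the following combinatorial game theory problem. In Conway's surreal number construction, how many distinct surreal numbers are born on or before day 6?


Day 0: {|} = 0 is born. Count = 1.
Day n: the number of surreal numbers born by day n is 2^(n+1) - 1.
By day 0: 2^1 - 1 = 1
By day 1: 2^2 - 1 = 3
By day 2: 2^3 - 1 = 7
By day 3: 2^4 - 1 = 15
By day 4: 2^5 - 1 = 31
By day 5: 2^6 - 1 = 63
By day 6: 2^7 - 1 = 127
By day 6: 127 surreal numbers.

127


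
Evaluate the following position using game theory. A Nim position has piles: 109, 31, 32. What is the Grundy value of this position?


We need the XOR (exclusive or) of all pile sizes.
After XOR-ing pile 1 (size 109): 0 XOR 109 = 109
After XOR-ing pile 2 (size 31): 109 XOR 31 = 114
After XOR-ing pile 3 (size 32): 114 XOR 32 = 82
The Nim-value of this position is 82.

82


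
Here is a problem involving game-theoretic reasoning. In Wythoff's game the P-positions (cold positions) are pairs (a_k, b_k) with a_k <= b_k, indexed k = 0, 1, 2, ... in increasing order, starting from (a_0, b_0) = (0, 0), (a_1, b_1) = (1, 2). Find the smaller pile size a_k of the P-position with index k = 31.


By Wythoff's theorem, a_k = floor(k * phi) and b_k = floor(k * phi^2) = a_k + k, where phi = (1 + sqrt(5))/2 is the golden ratio.
phi = (1 + sqrt(5))/2 = 1.618034
k = 31
k * phi = 31 * 1.618034 = 50.159054
a_31 = floor(k * phi) = 50

50


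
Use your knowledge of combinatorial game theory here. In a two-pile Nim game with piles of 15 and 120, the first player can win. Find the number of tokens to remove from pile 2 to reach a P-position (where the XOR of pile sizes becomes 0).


Piles: 15 and 120
Current XOR: 15 XOR 120 = 119 (non-zero, so this is an N-position).
To make the XOR zero, we need to find a move that balances the piles.
For pile 2 (size 120): target = 120 XOR 119 = 15
We reduce pile 2 from 120 to 15.
Tokens removed: 120 - 15 = 105
Verification: 15 XOR 15 = 0

105


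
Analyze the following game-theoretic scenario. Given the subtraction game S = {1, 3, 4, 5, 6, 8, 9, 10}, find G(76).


The subtraction set is S = {1, 3, 4, 5, 6, 8, 9, 10}.
G(k) = mex{ G(k - s) : s in S, s <= k }. We compute iteratively: G(0) = 0.
G(1) = mex({0}) = 1
G(2) = mex({1}) = 0
G(3) = mex({0}) = 1
G(4) = mex({0, 1}) = 2
G(5) = mex({0, 1, 2}) = 3
G(6) = mex({0, 1, 3}) = 2
G(7) = mex({0, 1, 2}) = 3
G(8) = mex({0, 1, 2, 3}) = 4
G(9) = mex({0, 1, 2, 3, 4}) = 5
G(10) = mex({0, 1, 2, 3, 5}) = 4
G(11) = mex({0, 1, 2, 3, 4}) = 5
G(12) = mex({0, 1, 2, 3, 4, 5}) = 6
G(13) = mex({1, 2, 3, 4, 5, 6}) = 0
G(14) = mex({0, 2, 3, 4, 5}) = 1
G(15) = mex({1, 2, 3, 4, 5, 6}) = 0
G(16) = mex({0, 2, 3, 4, 5, 6}) = 1
G(17) = mex({0, 1, 3, 4, 5, 6}) = 2
G(18) = mex({0, 1, 2, 4, 5, 6}) = 3
G(19) = mex({0, 1, 3, 4, 5}) = 2
G(20) = mex({0, 1, 2, 4, 5, 6}) = 3
G(21) = mex({0, 1, 2, 3, 5, 6}) = 4
G(22) = mex({0, 1, 2, 3, 4, 6}) = 5
Observe that G(13)..G(22) = 0, 1, 0, 1, 2, 3, 2, 3, 4, 5 repeats G(0)..G(9) = 0, 1, 0, 1, 2, 3, 2, 3, 4, 5.
For k >= max(S) = 10, G(k) is determined by the previous 10 values G(k-10)..G(k-1); a window of 10 consecutive values has recurred shifted by 13, so by induction G(k + 13) = G(k) for all k >= 0: the sequence is periodic from the start with period 13.
One period: G(0..12) = 0, 1, 0, 1, 2, 3, 2, 3, 4, 5, 4, 5, 6.
76 mod 13 = 11, so G(76) = G(11) = 5.

5


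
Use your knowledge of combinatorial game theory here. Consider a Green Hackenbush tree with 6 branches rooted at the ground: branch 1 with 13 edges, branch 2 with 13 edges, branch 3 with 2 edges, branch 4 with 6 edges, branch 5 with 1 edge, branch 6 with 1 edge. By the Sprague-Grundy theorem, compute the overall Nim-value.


The tree has 6 branches from the ground vertex.
In Green Hackenbush, the Nim-value of a simple path of length k is k.
Branch 1: length 13, Nim-value = 13
Branch 2: length 13, Nim-value = 13
Branch 3: length 2, Nim-value = 2
Branch 4: length 6, Nim-value = 6
Branch 5: length 1, Nim-value = 1
Branch 6: length 1, Nim-value = 1
Total Nim-value = XOR of all branch values:
0 XOR 13 = 13
13 XOR 13 = 0
0 XOR 2 = 2
2 XOR 6 = 4
4 XOR 1 = 5
5 XOR 1 = 4
Nim-value of the tree = 4

4


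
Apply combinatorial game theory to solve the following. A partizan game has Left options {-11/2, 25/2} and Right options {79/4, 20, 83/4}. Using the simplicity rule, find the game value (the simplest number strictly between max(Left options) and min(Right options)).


Left options: {-11/2, 25/2}, max = 25/2
Right options: {79/4, 20, 83/4}, min = 79/4
All options are numbers and max(Left) < min(Right), so by the simplicity theorem the value is the simplest (earliest-born) number strictly between 25/2 and 79/4.
Integers 13 through 19 all lie strictly between 25/2 and 79/4.
Among integers, the simplest (lowest birthday = smallest |n|; 0 is born on day 0, +-n on day n) is 13.
No non-integer in the interval can be simpler: if x is a non-integer in the interval, then floor(x) or ceil(x) also lies in the interval (the interval contains an integer), and both are proper prefixes of x's sign expansion, i.e. born earlier. So the game value is 13.
Game value = 13

13


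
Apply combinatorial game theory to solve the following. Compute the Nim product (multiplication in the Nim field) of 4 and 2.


Nim multiplication is bilinear over XOR: (u XOR v) * w = (u*w) XOR (v*w).
So we split each operand into its bit components and XOR the pairwise Nim products.
4 = 4 (as XOR of powers of 2).
2 = 2 (as XOR of powers of 2).
Using the standard Nim-product table on single bits:
  2*2 = 3,   2*4 = 8,   2*8 = 12,
  4*4 = 6,   4*8 = 11,  8*8 = 13,
and  1*x = x (identity), k*l = l*k (commutative).
Pairwise Nim products:
  4 * 2 = 8
XOR them: 8 = 8.
Result: 4 * 2 = 8 (in Nim).

8


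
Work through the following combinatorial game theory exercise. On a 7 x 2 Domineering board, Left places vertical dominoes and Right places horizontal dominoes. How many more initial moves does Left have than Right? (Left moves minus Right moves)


Board is 7 x 2 (rows x cols).
Left (vertical) placements: (rows-1) * cols = 6 * 2 = 12
Right (horizontal) placements: rows * (cols-1) = 7 * 1 = 7
Advantage = Left - Right = 12 - 7 = 5

5


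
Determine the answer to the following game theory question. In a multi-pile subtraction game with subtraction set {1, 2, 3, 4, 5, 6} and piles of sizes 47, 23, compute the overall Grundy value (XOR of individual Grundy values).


Subtraction set: {1, 2, 3, 4, 5, 6}
For this subtraction set, G(n) = n mod 7 (period = max + 1 = 7).
Pile 1 (size 47): G(47) = 47 mod 7 = 5
Pile 2 (size 23): G(23) = 23 mod 7 = 2
Total Grundy value = XOR of all: 5 XOR 2 = 7

7


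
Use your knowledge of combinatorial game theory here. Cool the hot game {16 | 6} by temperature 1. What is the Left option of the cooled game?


Original game: {16 | 6} (a switch {a | b} with a > b).
Cooling by t (for t below the temperature (a - b)/2 = 5) taxes each move by t: {a | b} cooled by t is {a - t | b + t}.
Cooling amount: t = 1
Cooled Left option: 16 - 1 = 15
Cooled Right option: 6 + 1 = 7
Cooled game: {15 | 7}
Left option = 15

15


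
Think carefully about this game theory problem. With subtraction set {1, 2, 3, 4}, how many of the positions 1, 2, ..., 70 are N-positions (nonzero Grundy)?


Subtraction set S = {1, 2, 3, 4}, so G(n) = n mod 5.
G(n) = 0 when n is a multiple of 5.
Multiples of 5 in [1, 70]: 14
N-positions (nonzero Grundy) = 70 - 14 = 56

56


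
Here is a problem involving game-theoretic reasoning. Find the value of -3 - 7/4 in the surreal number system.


x = -3, y = 7/4
Converting to common denominator: 4
x = -12/4, y = 7/4
x - y = -3 - 7/4 = -19/4

-19/4


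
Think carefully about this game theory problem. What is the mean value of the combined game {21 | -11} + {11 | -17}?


G1 = {21 | -11}, G2 = {11 | -17}
Each is a switch {a | b} with numbers a > b; its mean value is (a + b)/2, and mean value is additive over game sums: m(G1 + G2) = m(G1) + m(G2).
Mean of G1 = (21 + (-11))/2 = 10/2 = 5
Mean of G2 = (11 + (-17))/2 = -6/2 = -3
Mean of G1 + G2 = 5 + -3 = 2

2


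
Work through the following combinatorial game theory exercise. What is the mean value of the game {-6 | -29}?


Game = {-6 | -29}, a switch {a | b} with numbers a > b.
Its thermograph has left wall a - t and right wall b + t, which meet at t = (a - b)/2, where both equal (a + b)/2. So the mast (mean value) is at (a + b)/2.
Mean = (-6 + (-29))/2 = -35/2 = -35/2

-35/2


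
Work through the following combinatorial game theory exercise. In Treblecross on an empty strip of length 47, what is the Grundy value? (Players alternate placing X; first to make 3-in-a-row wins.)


Treblecross: place X on empty cells; 3-in-a-row wins.
Playing within two cells of an existing X lets the opponent win at once, so sensible play treats the cells i-2..i+2 around each X as dead. The player left with no safe cell loses, so this is a normal-play take-away game on strips of safe cells.
Placing X at cell i (0-indexed) of a strip of k safe cells leaves independent strips of sizes max(0, i-2) and max(0, k-i-3). Hence G(k) = mex{ G(max(0,i-2)) XOR G(max(0,k-i-3)) : 0 <= i < k }, with G(0) = 0.
G(1): splits (0,0):0^0=0 -> mex({0}) = 1
G(2): splits (0,0):0^0=0 -> mex({0}) = 1
G(3): splits (0,0):0^0=0 -> mex({0}) = 1
G(4): splits (0,1):0^1=1 (0,0):0^0=0 -> mex({0, 1}) = 2
G(5): splits (0,2):0^1=1 (0,1):0^1=1 (0,0):0^0=0 -> mex({0, 1}) = 2
G(6) = mex({1}) = 0
G(7) = mex({0, 1, 2}) = 3
G(8) = mex({0, 1, 2}) = 3
G(9) = mex({0, 2}) = 1
G(10) = mex({0, 2, 3}) = 1
G(11) = mex({0, 3}) = 1
G(12) = mex({1, 3}) = 0
G(13) = mex({0, 1, 2, 3}) = 4
G(14) = mex({0, 1, 2}) = 3
G(15) = mex({0, 1, 2}) = 3
G(16) = mex({0, 1, 2, 4}) = 3
G(17) = mex({0, 1, 3, 4}) = 2
G(18) = mex({0, 1, 3, 4}) = 2
G(19) = mex({0, 1, 3, 5}) = 2
G(20) = mex({0, 1, 2, 3, 5}) = 4
G(21) = mex({0, 1, 2, 3, 5}) = 4
G(22) = mex({1, 2, 6}) = 0
G(23) = mex({0, 1, 2, 3, 4, 6}) = 5
G(24) = mex({0, 1, 2, 3, 4}) = 5
G(25) = mex({0, 1, 3, 4, 7}) = 2
G(26) = mex({0, 1, 3, 4, 5, 7}) = 2
G(27) = mex({0, 1, 3, 5}) = 2
G(28) = mex({0, 1, 2, 5}) = 3
G(29) = mex({0, 1, 2, 4, 5, 6}) = 3
G(30) = mex({1, 2, 4, 6}) = 0
G(31) = mex({0, 1, 2, 3, 4, 6}) = 5
G(32) = mex({1, 2, 3, 4, 7}) = 0
G(33) = mex({0, 3, 7}) = 1
G(34) = mex({0, 2, 3, 5, 7}) = 1
G(35) = mex({0, 2, 3, 5, 6}) = 1
G(36) = mex({0, 1, 2, 5, 6}) = 3
G(37) = mex({0, 1, 2, 4, 5, 6}) = 3
G(38) = mex({0, 1, 2, 4}) = 3
G(39) = mex({0, 1, 2, 3, 4, 7}) = 5
G(40) = mex({0, 1, 2, 3, 4, 5, 7}) = 6
G(41) = mex({0, 1, 2, 3, 5, 7}) = 4
G(42) = mex({0, 1, 2, 3, 5, 6, 7}) = 4
G(43) = mex({0, 2, 3, 5, 6}) = 1
G(44) = mex({1, 2, 3, 4, 5, 6}) = 0
G(45) = mex({0, 1, 2, 3, 4, 6, 7}) = 5
G(46) = mex({0, 1, 2, 3, 4, 7}) = 5
G(47) = mex({0, 1, 2, 3, 4, 5, 7}) = 6
Therefore G(47) = 6.

6


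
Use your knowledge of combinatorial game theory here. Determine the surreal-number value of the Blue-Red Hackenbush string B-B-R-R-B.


Edges (from ground): B-B-R-R-B
By Berlekamp's sign-expansion rule, a Blue-Red Hackenbush stalk has the value of the surreal number whose sign sequence is the edge sequence with B -> + and R -> -.
Sign sequence: ++--+
Trace the sign expansion in the surreal number tree, starting from 0:
Edge 1: B (sign +) -> bounds (0, +inf), value = 1
Edge 2: B (sign +) -> bounds (1, +inf), value = 2
Edge 3: R (sign -) -> bounds (1, 2), value = 3/2
Edge 4: R (sign -) -> bounds (1, 3/2), value = 5/4
Edge 5: B (sign +) -> bounds (5/4, 3/2), value = 11/8
Game value = 11/8

11/8


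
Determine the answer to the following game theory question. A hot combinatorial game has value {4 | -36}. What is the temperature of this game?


The game is {4 | -36}, a switch {a | b} with numbers a > b.
Cooling {a | b} by t gives {a - t | b + t}, which stops being hot when a - t = b + t, i.e. at t = (a - b)/2. So the temperature of a switch is (a - b)/2.
Temperature = (Left option - Right option) / 2
= (4 - (-36)) / 2
= 40 / 2
= 20

20


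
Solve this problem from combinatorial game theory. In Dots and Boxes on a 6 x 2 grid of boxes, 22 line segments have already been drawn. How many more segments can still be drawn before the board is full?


Grid: 6 x 2 boxes, i.e. 7 rows and 3 columns of dots.
Horizontal edges: (rows + 1) * cols = 7 * 2 = 14
Vertical edges: rows * (cols + 1) = 6 * 3 = 18
Total edges: 14 + 18 = 32
Edges drawn: 22
Remaining: 32 - 22 = 10

10


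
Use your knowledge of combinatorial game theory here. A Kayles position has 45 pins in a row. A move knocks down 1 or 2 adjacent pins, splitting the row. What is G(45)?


Kayles: a move removes 1 or 2 adjacent pins from a contiguous row.
Removing pins from a row of k leaves two independent rows (a, b) with a + b = k - 1 (one pin) or a + b = k - 2 (two pins); an end removal gives a = 0.
By Sprague-Grundy, G(k) = mex{ G(a) XOR G(b) } over all these splits. G(0) = 0.
G(1): splits (0,0):0^0=0 -> mex({0}) = 1
G(2): splits (0,1):0^1=1 (0,0):0^0=0 -> mex({0, 1}) = 2
G(3): splits (0,2):0^2=2 (1,1):1^1=0 (0,1):0^1=1 -> mex({0, 1, 2}) = 3
G(4): splits (0,3):0^3=3 (1,2):1^2=3 (0,2):0^2=2 (1,1):1^1=0 -> mex({0, 2, 3}) = 1
G(5): splits (0,4):0^1=1 (1,3):1^3=2 (2,2):2^2=0 (0,3):0^3=3 (1,2):1^2=3 -> mex({0, 1, 2, 3}) = 4
G(6) = mex({0, 1, 2, 4}) = 3
G(7) = mex({0, 1, 3, 4, 5}) = 2
G(8) = mex({0, 2, 3, 5, 6}) = 1
G(9) = mex({0, 1, 2, 3, 6, 7}) = 4
G(10) = mex({0, 1, 3, 4, 5, 7}) = 2
G(11) = mex({0, 1, 2, 3, 4, 5}) = 6
G(12) = mex({0, 1, 2, 3, 5, 6, 7}) = 4
G(13) = mex({0, 2, 3, 4, 6, 7}) = 1
G(14) = mex({0, 1, 4, 5, 6, 7}) = 2
G(15) = mex({0, 1, 2, 3, 4, 5, 6}) = 7
G(16) = mex({0, 2, 3, 5, 6, 7}) = 1
G(17) = mex({0, 1, 2, 3, 5, 6, 7}) = 4
G(18) = mex({0, 1, 2, 4, 5, 6}) = 3
G(19) = mex({0, 1, 3, 4, 5, 7}) = 2
G(20) = mex({0, 2, 3, 4, 5, 6, 7}) = 1
G(21) = mex({0, 1, 2, 3, 5, 6, 7}) = 4
G(22) = mex({0, 1, 2, 3, 4, 5, 7}) = 6
G(23) = mex({0, 1, 2, 3, 4, 5, 6}) = 7
G(24) = mex({0, 1, 2, 3, 5, 6, 7}) = 4
G(25) = mex({0, 2, 3, 4, 6, 7}) = 1
G(26) = mex({0, 1, 3, 4, 5, 6, 7}) = 2
G(27) = mex({0, 1, 2, 3, 4, 5, 6, 7}) = 8
G(28) = mex({0, 1, 2, 3, 4, 6, 7, 8}) = 5
G(29) = mex({0, 1, 2, 3, 5, 6, 7, 8, 9}) = 4
G(30) = mex({0, 1, 2, 3, 4, 5, 6, 9, 10}) = 7
G(31) = mex({0, 1, 3, 4, 5, 7, 10, 11}) = 2
G(32) = mex({0, 2, 3, 4, 5, 6, 7, 9, 11}) = 1
G(33) = mex({0, 1, 2, 3, 4, 5, 6, 7, 9, 12}) = 8
G(34) = mex({0, 1, 2, 3, 4, 5, 7, 8, 11, 12}) = 6
G(35) = mex({0, 1, 2, 3, 4, 5, 6, 8, 9, 10, 11}) = 7
G(36) = mex({0, 1, 2, 3, 5, 6, 7, 9, 10}) = 4
G(37) = mex({0, 2, 3, 4, 6, 7, 9, 10, 11, 12}) = 1
G(38) = mex({0, 1, 3, 4, 5, 6, 7, 9, 10, 11, 12}) = 2
G(39) = mex({0, 1, 2, 4, 5, 6, 7, 9, 10, 12, 14}) = 3
G(40) = mex({0, 2, 3, 4, 6, 7, 11, 12, 14}) = 1
G(41) = mex({0, 1, 2, 3, 5, 6, 7, 9, 10, 11, 12}) = 4
G(42) = mex({0, 1, 2, 3, 4, 5, 6, 9, 10}) = 7
G(43) = mex({0, 1, 3, 4, 5, 7, 9, 10, 12, 15}) = 2
G(44) = mex({0, 2, 3, 4, 5, 6, 7, 9, 10, 12, 15}) = 1
G(45) = mex({0, 1, 2, 3, 4, 5, 6, 7, 9, 10, 12, 14}) = 8
Therefore G(45) = 8.

8


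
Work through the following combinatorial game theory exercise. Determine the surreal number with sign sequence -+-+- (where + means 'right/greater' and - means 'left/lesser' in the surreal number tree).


Sign expansion: -+-+-
Rule: track bounds (lo, hi), initially (-inf, +inf). On '+', the current value becomes lo and we move to the simplest number in (value, hi): value + 1 if hi = +inf, otherwise the midpoint (value + hi)/2. On '-', the current value becomes hi and we move to value - 1 if lo = -inf, otherwise the midpoint (lo + value)/2.
Start at 0.
Step 1: sign = -, move left. Bounds: (-inf, 0). Value = -1
Step 2: sign = +, move right. Bounds: (-1, 0). Value = -1/2
Step 3: sign = -, move left. Bounds: (-1, -1/2). Value = -3/4
Step 4: sign = +, move right. Bounds: (-3/4, -1/2). Value = -5/8
Step 5: sign = -, move left. Bounds: (-3/4, -5/8). Value = -11/16
The surreal number with sign expansion -+-+- is -11/16.

-11/16


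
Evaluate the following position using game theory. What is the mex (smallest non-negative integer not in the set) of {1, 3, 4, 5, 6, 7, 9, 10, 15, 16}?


Set = {1, 3, 4, 5, 6, 7, 9, 10, 15, 16}
0 is NOT in the set. This is the mex.
mex = 0

0


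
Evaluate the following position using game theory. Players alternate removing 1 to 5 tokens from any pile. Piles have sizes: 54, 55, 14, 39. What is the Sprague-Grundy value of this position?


Subtraction set: {1, 2, 3, 4, 5}
For this subtraction set, G(n) = n mod 6 (period = max + 1 = 6).
Pile 1 (size 54): G(54) = 54 mod 6 = 0
Pile 2 (size 55): G(55) = 55 mod 6 = 1
Pile 3 (size 14): G(14) = 14 mod 6 = 2
Pile 4 (size 39): G(39) = 39 mod 6 = 3
Total Grundy value = XOR of all: 0 XOR 1 XOR 2 XOR 3 = 0

0


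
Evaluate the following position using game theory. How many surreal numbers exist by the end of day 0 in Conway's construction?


Day 0: {|} = 0 is born. Count = 1.
Day n: the number of surreal numbers born by day n is 2^(n+1) - 1.
By day 0: 2^1 - 1 = 1
By day 0: 1 surreal numbers.

1


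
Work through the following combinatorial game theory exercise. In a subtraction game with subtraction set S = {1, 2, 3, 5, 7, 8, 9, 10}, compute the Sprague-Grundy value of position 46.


The subtraction set is S = {1, 2, 3, 5, 7, 8, 9, 10}.
G(k) = mex{ G(k - s) : s in S, s <= k }. We compute iteratively: G(0) = 0.
G(1) = mex({0}) = 1
G(2) = mex({0, 1}) = 2
G(3) = mex({0, 1, 2}) = 3
G(4) = mex({1, 2, 3}) = 0
G(5) = mex({0, 2, 3}) = 1
G(6) = mex({0, 1, 3}) = 2
G(7) = mex({0, 1, 2}) = 3
G(8) = mex({0, 1, 2, 3}) = 4
G(9) = mex({0, 1, 2, 3, 4}) = 5
G(10) = mex({0, 1, 2, 3, 4, 5}) = 6
G(11) = mex({0, 1, 2, 3, 4, 5, 6}) = 7
G(12) = mex({0, 1, 2, 3, 5, 6, 7}) = 4
G(13) = mex({0, 1, 2, 3, 4, 6, 7}) = 5
G(14) = mex({0, 1, 2, 3, 4, 5, 7}) = 6
G(15) = mex({1, 2, 3, 4, 5, 6}) = 0
G(16) = mex({0, 2, 3, 4, 5, 6, 7}) = 1
G(17) = mex({0, 1, 3, 4, 5, 6}) = 2
G(18) = mex({0, 1, 2, 4, 5, 6, 7}) = 3
G(19) = mex({1, 2, 3, 4, 5, 6, 7}) = 0
G(20) = mex({0, 2, 3, 4, 5, 6, 7}) = 1
G(21) = mex({0, 1, 3, 4, 5, 6, 7}) = 2
G(22) = mex({0, 1, 2, 4, 5, 6}) = 3
G(23) = mex({0, 1, 2, 3, 5, 6}) = 4
G(24) = mex({0, 1, 2, 3, 4, 6}) = 5
Observe that G(15)..G(24) = 0, 1, 2, 3, 0, 1, 2, 3, 4, 5 repeats G(0)..G(9) = 0, 1, 2, 3, 0, 1, 2, 3, 4, 5.
For k >= max(S) = 10, G(k) is determined by the previous 10 values G(k-10)..G(k-1); a window of 10 consecutive values has recurred shifted by 15, so by induction G(k + 15) = G(k) for all k >= 0: the sequence is periodic from the start with period 15.
One period: G(0..14) = 0, 1, 2, 3, 0, 1, 2, 3, 4, 5, 6, 7, 4, 5, 6.
46 mod 15 = 1, so G(46) = G(1) = 1.

1


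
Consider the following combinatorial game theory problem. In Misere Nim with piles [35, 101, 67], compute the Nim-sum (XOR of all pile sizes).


We need the XOR (exclusive or) of all pile sizes.
After XOR-ing pile 1 (size 35): 0 XOR 35 = 35
After XOR-ing pile 2 (size 101): 35 XOR 101 = 70
After XOR-ing pile 3 (size 67): 70 XOR 67 = 5
The Nim-value of this position is 5.

5


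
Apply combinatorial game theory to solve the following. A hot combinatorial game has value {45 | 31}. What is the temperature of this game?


The game is {45 | 31}, a switch {a | b} with numbers a > b.
Cooling {a | b} by t gives {a - t | b + t}, which stops being hot when a - t = b + t, i.e. at t = (a - b)/2. So the temperature of a switch is (a - b)/2.
Temperature = (Left option - Right option) / 2
= (45 - (31)) / 2
= 14 / 2
= 7

7


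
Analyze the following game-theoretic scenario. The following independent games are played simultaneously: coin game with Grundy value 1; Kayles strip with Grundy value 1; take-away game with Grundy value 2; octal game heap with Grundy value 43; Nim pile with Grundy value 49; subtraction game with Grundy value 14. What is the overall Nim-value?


By the Sprague-Grundy theorem, the Grundy value of a sum of games is the XOR of individual Grundy values.
coin game: Grundy value = 1. Running XOR: 0 XOR 1 = 1
Kayles strip: Grundy value = 1. Running XOR: 1 XOR 1 = 0
take-away game: Grundy value = 2. Running XOR: 0 XOR 2 = 2
octal game heap: Grundy value = 43. Running XOR: 2 XOR 43 = 41
Nim pile: Grundy value = 49. Running XOR: 41 XOR 49 = 24
subtraction game: Grundy value = 14. Running XOR: 24 XOR 14 = 22
The combined Grundy value is 22.

22


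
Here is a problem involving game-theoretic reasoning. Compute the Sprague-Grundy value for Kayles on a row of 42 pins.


Kayles: a move removes 1 or 2 adjacent pins from a contiguous row.
Removing pins from a row of k leaves two independent rows (a, b) with a + b = k - 1 (one pin) or a + b = k - 2 (two pins); an end removal gives a = 0.
By Sprague-Grundy, G(k) = mex{ G(a) XOR G(b) } over all these splits. G(0) = 0.
G(1): splits (0,0):0^0=0 -> mex({0}) = 1
G(2): splits (0,1):0^1=1 (0,0):0^0=0 -> mex({0, 1}) = 2
G(3): splits (0,2):0^2=2 (1,1):1^1=0 (0,1):0^1=1 -> mex({0, 1, 2}) = 3
G(4): splits (0,3):0^3=3 (1,2):1^2=3 (0,2):0^2=2 (1,1):1^1=0 -> mex({0, 2, 3}) = 1
G(5): splits (0,4):0^1=1 (1,3):1^3=2 (2,2):2^2=0 (0,3):0^3=3 (1,2):1^2=3 -> mex({0, 1, 2, 3}) = 4
G(6) = mex({0, 1, 2, 4}) = 3
G(7) = mex({0, 1, 3, 4, 5}) = 2
G(8) = mex({0, 2, 3, 5, 6}) = 1
G(9) = mex({0, 1, 2, 3, 6, 7}) = 4
G(10) = mex({0, 1, 3, 4, 5, 7}) = 2
G(11) = mex({0, 1, 2, 3, 4, 5}) = 6
G(12) = mex({0, 1, 2, 3, 5, 6, 7}) = 4
G(13) = mex({0, 2, 3, 4, 6, 7}) = 1
G(14) = mex({0, 1, 4, 5, 6, 7}) = 2
G(15) = mex({0, 1, 2, 3, 4, 5, 6}) = 7
G(16) = mex({0, 2, 3, 5, 6, 7}) = 1
G(17) = mex({0, 1, 2, 3, 5, 6, 7}) = 4
G(18) = mex({0, 1, 2, 4, 5, 6}) = 3
G(19) = mex({0, 1, 3, 4, 5, 7}) = 2
G(20) = mex({0, 2, 3, 4, 5, 6, 7}) = 1
G(21) = mex({0, 1, 2, 3, 5, 6, 7}) = 4
G(22) = mex({0, 1, 2, 3, 4, 5, 7}) = 6
G(23) = mex({0, 1, 2, 3, 4, 5, 6}) = 7
G(24) = mex({0, 1, 2, 3, 5, 6, 7}) = 4
G(25) = mex({0, 2, 3, 4, 6, 7}) = 1
G(26) = mex({0, 1, 3, 4, 5, 6, 7}) = 2
G(27) = mex({0, 1, 2, 3, 4, 5, 6, 7}) = 8
G(28) = mex({0, 1, 2, 3, 4, 6, 7, 8}) = 5
G(29) = mex({0, 1, 2, 3, 5, 6, 7, 8, 9}) = 4
G(30) = mex({0, 1, 2, 3, 4, 5, 6, 9, 10}) = 7
G(31) = mex({0, 1, 3, 4, 5, 7, 10, 11}) = 2
G(32) = mex({0, 2, 3, 4, 5, 6, 7, 9, 11}) = 1
G(33) = mex({0, 1, 2, 3, 4, 5, 6, 7, 9, 12}) = 8
G(34) = mex({0, 1, 2, 3, 4, 5, 7, 8, 11, 12}) = 6
G(35) = mex({0, 1, 2, 3, 4, 5, 6, 8, 9, 10, 11}) = 7
G(36) = mex({0, 1, 2, 3, 5, 6, 7, 9, 10}) = 4
G(37) = mex({0, 2, 3, 4, 6, 7, 9, 10, 11, 12}) = 1
G(38) = mex({0, 1, 3, 4, 5, 6, 7, 9, 10, 11, 12}) = 2
G(39) = mex({0, 1, 2, 4, 5, 6, 7, 9, 10, 12, 14}) = 3
G(40) = mex({0, 2, 3, 4, 6, 7, 11, 12, 14}) = 1
G(41) = mex({0, 1, 2, 3, 5, 6, 7, 9, 10, 11, 12}) = 4
G(42) = mex({0, 1, 2, 3, 4, 5, 6, 9, 10}) = 7
Therefore G(42) = 7.

7


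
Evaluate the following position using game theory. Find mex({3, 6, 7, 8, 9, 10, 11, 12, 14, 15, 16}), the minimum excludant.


Set = {3, 6, 7, 8, 9, 10, 11, 12, 14, 15, 16}
0 is NOT in the set. This is the mex.
mex = 0

0


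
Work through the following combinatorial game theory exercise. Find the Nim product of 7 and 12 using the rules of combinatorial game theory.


Nim multiplication is bilinear over XOR: (u XOR v) * w = (u*w) XOR (v*w).
So we split each operand into its bit components and XOR the pairwise Nim products.
7 = 1 + 2 + 4 (as XOR of powers of 2).
12 = 4 + 8 (as XOR of powers of 2).
Using the standard Nim-product table on single bits:
  2*2 = 3,   2*4 = 8,   2*8 = 12,
  4*4 = 6,   4*8 = 11,  8*8 = 13,
and  1*x = x (identity), k*l = l*k (commutative).
Pairwise Nim products:
  1 * 4 = 4
  1 * 8 = 8
  2 * 4 = 8
  2 * 8 = 12
  4 * 4 = 6
  4 * 8 = 11
XOR them: 4 XOR 8 XOR 8 XOR 12 XOR 6 XOR 11 = 5.
Result: 7 * 12 = 5 (in Nim).

5


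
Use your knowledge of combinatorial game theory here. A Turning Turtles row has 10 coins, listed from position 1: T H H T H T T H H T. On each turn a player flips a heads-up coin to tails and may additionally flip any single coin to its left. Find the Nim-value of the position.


Coins: T H H T H T T H H T
Key fact: a single head at position k behaves exactly like a Nim heap of size k (turning it to T and optionally flipping a coin at j < k corresponds to moving the heap from k to j, or to 0), and heads combine as a disjunctive sum (two heads at the same place would cancel, matching j XOR j = 0). So the Nim-value is the XOR of the 1-indexed positions of the heads.
Face-up positions (1-indexed): [2, 3, 5, 8, 9]
XOR 0 with 2: 0 XOR 2 = 2
XOR 2 with 3: 2 XOR 3 = 1
XOR 1 with 5: 1 XOR 5 = 4
XOR 4 with 8: 4 XOR 8 = 12
XOR 12 with 9: 12 XOR 9 = 5
Nim-value = 5

5


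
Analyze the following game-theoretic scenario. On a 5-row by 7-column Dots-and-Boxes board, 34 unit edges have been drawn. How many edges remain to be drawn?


Grid: 5 x 7 boxes, i.e. 6 rows and 8 columns of dots.
Horizontal edges: (rows + 1) * cols = 6 * 7 = 42
Vertical edges: rows * (cols + 1) = 5 * 8 = 40
Total edges: 42 + 40 = 82
Edges drawn: 34
Remaining: 82 - 34 = 48

48


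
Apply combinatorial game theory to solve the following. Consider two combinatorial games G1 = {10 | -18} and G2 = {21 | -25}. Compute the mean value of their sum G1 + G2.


G1 = {10 | -18}, G2 = {21 | -25}
Each is a switch {a | b} with numbers a > b; its mean value is (a + b)/2, and mean value is additive over game sums: m(G1 + G2) = m(G1) + m(G2).
Mean of G1 = (10 + (-18))/2 = -8/2 = -4
Mean of G2 = (21 + (-25))/2 = -4/2 = -2
Mean of G1 + G2 = -4 + -2 = -6

-6


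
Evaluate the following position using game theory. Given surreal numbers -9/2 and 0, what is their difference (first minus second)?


x = -9/2, y = 0
Converting to common denominator: 2
x = -9/2, y = 0/2
x - y = -9/2 - 0 = -9/2

-9/2


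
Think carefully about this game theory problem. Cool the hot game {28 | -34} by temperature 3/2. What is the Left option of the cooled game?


Original game: {28 | -34} (a switch {a | b} with a > b).
Cooling by t (for t below the temperature (a - b)/2 = 31) taxes each move by t: {a | b} cooled by t is {a - t | b + t}.
Cooling amount: t = 3/2
Cooled Left option: 28 - 3/2 = 53/2
Cooled Right option: -34 + 3/2 = -65/2
Cooled game: {53/2 | -65/2}
Left option = 53/2

53/2


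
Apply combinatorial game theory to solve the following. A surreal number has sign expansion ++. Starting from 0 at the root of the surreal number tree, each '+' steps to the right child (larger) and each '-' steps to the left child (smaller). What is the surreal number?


Sign expansion: ++
Rule: track bounds (lo, hi), initially (-inf, +inf). On '+', the current value becomes lo and we move to the simplest number in (value, hi): value + 1 if hi = +inf, otherwise the midpoint (value + hi)/2. On '-', the current value becomes hi and we move to value - 1 if lo = -inf, otherwise the midpoint (lo + value)/2.
Start at 0.
Step 1: sign = +, move right. Bounds: (0, +inf). Value = 1
Step 2: sign = +, move right. Bounds: (1, +inf). Value = 2
The surreal number with sign expansion ++ is 2.

2


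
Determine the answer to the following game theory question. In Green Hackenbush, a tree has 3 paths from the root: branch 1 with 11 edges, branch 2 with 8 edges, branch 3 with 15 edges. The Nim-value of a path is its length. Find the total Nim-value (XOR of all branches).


The tree has 3 branches from the ground vertex.
In Green Hackenbush, the Nim-value of a simple path of length k is k.
Branch 1: length 11, Nim-value = 11
Branch 2: length 8, Nim-value = 8
Branch 3: length 15, Nim-value = 15
Total Nim-value = XOR of all branch values:
0 XOR 11 = 11
11 XOR 8 = 3
3 XOR 15 = 12
Nim-value of the tree = 12

12


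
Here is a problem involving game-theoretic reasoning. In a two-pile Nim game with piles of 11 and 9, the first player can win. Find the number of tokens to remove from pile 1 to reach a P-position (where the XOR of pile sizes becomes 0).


Piles: 11 and 9
Current XOR: 11 XOR 9 = 2 (non-zero, so this is an N-position).
To make the XOR zero, we need to find a move that balances the piles.
For pile 1 (size 11): target = 11 XOR 2 = 9
We reduce pile 1 from 11 to 9.
Tokens removed: 11 - 9 = 2
Verification: 9 XOR 9 = 0

2


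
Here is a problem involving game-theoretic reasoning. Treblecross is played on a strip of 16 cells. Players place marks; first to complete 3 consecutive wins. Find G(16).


Treblecross: place X on empty cells; 3-in-a-row wins.
Playing within two cells of an existing X lets the opponent win at once, so sensible play treats the cells i-2..i+2 around each X as dead. The player left with no safe cell loses, so this is a normal-play take-away game on strips of safe cells.
Placing X at cell i (0-indexed) of a strip of k safe cells leaves independent strips of sizes max(0, i-2) and max(0, k-i-3). Hence G(k) = mex{ G(max(0,i-2)) XOR G(max(0,k-i-3)) : 0 <= i < k }, with G(0) = 0.
G(1): splits (0,0):0^0=0 -> mex({0}) = 1
G(2): splits (0,0):0^0=0 -> mex({0}) = 1
G(3): splits (0,0):0^0=0 -> mex({0}) = 1
G(4): splits (0,1):0^1=1 (0,0):0^0=0 -> mex({0, 1}) = 2
G(5): splits (0,2):0^1=1 (0,1):0^1=1 (0,0):0^0=0 -> mex({0, 1}) = 2
G(6) = mex({1}) = 0
G(7) = mex({0, 1, 2}) = 3
G(8) = mex({0, 1, 2}) = 3
G(9) = mex({0, 2}) = 1
G(10) = mex({0, 2, 3}) = 1
G(11) = mex({0, 3}) = 1
G(12) = mex({1, 3}) = 0
G(13) = mex({0, 1, 2, 3}) = 4
G(14) = mex({0, 1, 2}) = 3
G(15) = mex({0, 1, 2}) = 3
G(16) = mex({0, 1, 2, 4}) = 3
Therefore G(16) = 3.

3


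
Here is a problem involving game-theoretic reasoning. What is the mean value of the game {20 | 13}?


Game = {20 | 13}, a switch {a | b} with numbers a > b.
Its thermograph has left wall a - t and right wall b + t, which meet at t = (a - b)/2, where both equal (a + b)/2. So the mast (mean value) is at (a + b)/2.
Mean = (20 + (13))/2 = 33/2 = 33/2

33/2


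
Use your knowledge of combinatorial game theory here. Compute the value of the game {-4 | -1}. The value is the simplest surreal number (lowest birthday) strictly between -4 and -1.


Left options: {-4}, max = -4
Right options: {-1}, min = -1
All options are numbers and max(Left) < min(Right), so by the simplicity theorem the value is the simplest (earliest-born) number strictly between -4 and -1.
Integers -3 through -2 all lie strictly between -4 and -1.
Among integers, the simplest (lowest birthday = smallest |n|; 0 is born on day 0, +-n on day n) is -2.
No non-integer in the interval can be simpler: if x is a non-integer in the interval, then floor(x) or ceil(x) also lies in the interval (the interval contains an integer), and both are proper prefixes of x's sign expansion, i.e. born earlier. So the game value is -2.
Game value = -2

-2


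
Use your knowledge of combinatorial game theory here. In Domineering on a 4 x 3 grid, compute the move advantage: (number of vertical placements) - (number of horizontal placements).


Board is 4 x 3 (rows x cols).
Left (vertical) placements: (rows-1) * cols = 3 * 3 = 9
Right (horizontal) placements: rows * (cols-1) = 4 * 2 = 8
Advantage = Left - Right = 9 - 8 = 1

1


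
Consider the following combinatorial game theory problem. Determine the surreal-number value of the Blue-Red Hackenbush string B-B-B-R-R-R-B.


Edges (from ground): B-B-B-R-R-R-B
By Berlekamp's sign-expansion rule, a Blue-Red Hackenbush stalk has the value of the surreal number whose sign sequence is the edge sequence with B -> + and R -> -.
Sign sequence: +++---+
Trace the sign expansion in the surreal number tree, starting from 0:
Edge 1: B (sign +) -> bounds (0, +inf), value = 1
Edge 2: B (sign +) -> bounds (1, +inf), value = 2
Edge 3: B (sign +) -> bounds (2, +inf), value = 3
Edge 4: R (sign -) -> bounds (2, 3), value = 5/2
Edge 5: R (sign -) -> bounds (2, 5/2), value = 9/4
Edge 6: R (sign -) -> bounds (2, 9/4), value = 17/8
Edge 7: B (sign +) -> bounds (17/8, 9/4), value = 35/16
Game value = 35/16

35/16


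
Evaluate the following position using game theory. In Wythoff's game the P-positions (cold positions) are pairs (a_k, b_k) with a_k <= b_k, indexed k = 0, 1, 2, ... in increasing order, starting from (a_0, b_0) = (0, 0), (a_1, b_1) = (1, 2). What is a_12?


By Wythoff's theorem, a_k = floor(k * phi) and b_k = floor(k * phi^2) = a_k + k, where phi = (1 + sqrt(5))/2 is the golden ratio.
phi = (1 + sqrt(5))/2 = 1.618034
k = 12
k * phi = 12 * 1.618034 = 19.416408
a_12 = floor(k * phi) = 19

19


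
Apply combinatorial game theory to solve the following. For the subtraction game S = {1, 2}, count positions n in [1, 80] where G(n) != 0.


Subtraction set S = {1, 2}, so G(n) = n mod 3.
G(n) = 0 when n is a multiple of 3.
Multiples of 3 in [1, 80]: 26
N-positions (nonzero Grundy) = 80 - 26 = 54

54


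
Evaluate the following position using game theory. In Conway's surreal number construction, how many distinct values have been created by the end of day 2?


Day 0: {|} = 0 is born. Count = 1.
Day n: the number of surreal numbers born by day n is 2^(n+1) - 1.
By day 0: 2^1 - 1 = 1
By day 1: 2^2 - 1 = 3
By day 2: 2^3 - 1 = 7
By day 2: 7 surreal numbers.

7


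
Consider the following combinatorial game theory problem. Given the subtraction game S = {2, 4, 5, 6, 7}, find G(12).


The subtraction set is S = {2, 4, 5, 6, 7}.
G(k) = mex{ G(k - s) : s in S, s <= k }. We compute iteratively: G(0) = 0.
G(1) = mex({}) = 0
G(2) = mex({0}) = 1
G(3) = mex({0}) = 1
G(4) = mex({0, 1}) = 2
G(5) = mex({0, 1}) = 2
G(6) = mex({0, 1, 2}) = 3
G(7) = mex({0, 1, 2}) = 3
G(8) = mex({0, 1, 2, 3}) = 4
G(9) = mex({1, 2, 3}) = 0
G(10) = mex({1, 2, 3, 4}) = 0
G(11) = mex({0, 2, 3}) = 1
G(12) = mex({0, 2, 3, 4}) = 1
Therefore G(12) = 1.

1


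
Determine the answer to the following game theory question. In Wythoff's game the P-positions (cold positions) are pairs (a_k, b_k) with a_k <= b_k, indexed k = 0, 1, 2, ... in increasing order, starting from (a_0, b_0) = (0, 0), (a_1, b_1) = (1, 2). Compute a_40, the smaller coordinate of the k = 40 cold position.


By Wythoff's theorem, a_k = floor(k * phi) and b_k = floor(k * phi^2) = a_k + k, where phi = (1 + sqrt(5))/2 is the golden ratio.
phi = (1 + sqrt(5))/2 = 1.618034
k = 40
k * phi = 40 * 1.618034 = 64.721360
a_40 = floor(k * phi) = 64

64


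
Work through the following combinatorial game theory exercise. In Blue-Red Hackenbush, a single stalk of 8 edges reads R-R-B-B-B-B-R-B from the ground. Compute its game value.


Edges (from ground): R-R-B-B-B-B-R-B
By Berlekamp's sign-expansion rule, a Blue-Red Hackenbush stalk has the value of the surreal number whose sign sequence is the edge sequence with B -> + and R -> -.
Sign sequence: --++++-+
Trace the sign expansion in the surreal number tree, starting from 0:
Edge 1: R (sign -) -> bounds (-inf, 0), value = -1
Edge 2: R (sign -) -> bounds (-inf, -1), value = -2
Edge 3: B (sign +) -> bounds (-2, -1), value = -3/2
Edge 4: B (sign +) -> bounds (-3/2, -1), value = -5/4
Edge 5: B (sign +) -> bounds (-5/4, -1), value = -9/8
Edge 6: B (sign +) -> bounds (-9/8, -1), value = -17/16
Edge 7: R (sign -) -> bounds (-9/8, -17/16), value = -35/32
Edge 8: B (sign +) -> bounds (-35/32, -17/16), value = -69/64
Game value = -69/64

-69/64


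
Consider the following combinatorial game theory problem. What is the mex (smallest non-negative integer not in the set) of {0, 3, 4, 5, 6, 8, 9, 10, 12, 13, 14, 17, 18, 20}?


Set = {0, 3, 4, 5, 6, 8, 9, 10, 12, 13, 14, 17, 18, 20}
0 is in the set.
1 is NOT in the set. This is the mex.
mex = 1

1


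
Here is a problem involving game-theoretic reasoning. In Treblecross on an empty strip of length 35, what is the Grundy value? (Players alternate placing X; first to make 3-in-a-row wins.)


Treblecross: place X on empty cells; 3-in-a-row wins.
Playing within two cells of an existing X lets the opponent win at once, so sensible play treats the cells i-2..i+2 around each X as dead. The player left with no safe cell loses, so this is a normal-play take-away game on strips of safe cells.
Placing X at cell i (0-indexed) of a strip of k safe cells leaves independent strips of sizes max(0, i-2) and max(0, k-i-3). Hence G(k) = mex{ G(max(0,i-2)) XOR G(max(0,k-i-3)) : 0 <= i < k }, with G(0) = 0.
G(1): splits (0,0):0^0=0 -> mex({0}) = 1
G(2): splits (0,0):0^0=0 -> mex({0}) = 1
G(3): splits (0,0):0^0=0 -> mex({0}) = 1
G(4): splits (0,1):0^1=1 (0,0):0^0=0 -> mex({0, 1}) = 2
G(5): splits (0,2):0^1=1 (0,1):0^1=1 (0,0):0^0=0 -> mex({0, 1}) = 2
G(6) = mex({1}) = 0
G(7) = mex({0, 1, 2}) = 3
G(8) = mex({0, 1, 2}) = 3
G(9) = mex({0, 2}) = 1
G(10) = mex({0, 2, 3}) = 1
G(11) = mex({0, 3}) = 1
G(12) = mex({1, 3}) = 0
G(13) = mex({0, 1, 2, 3}) = 4
G(14) = mex({0, 1, 2}) = 3
G(15) = mex({0, 1, 2}) = 3
G(16) = mex({0, 1, 2, 4}) = 3
G(17) = mex({0, 1, 3, 4}) = 2
G(18) = mex({0, 1, 3, 4}) = 2
G(19) = mex({0, 1, 3, 5}) = 2
G(20) = mex({0, 1, 2, 3, 5}) = 4
G(21) = mex({0, 1, 2, 3, 5}) = 4
G(22) = mex({1, 2, 6}) = 0
G(23) = mex({0, 1, 2, 3, 4, 6}) = 5
G(24) = mex({0, 1, 2, 3, 4}) = 5
G(25) = mex({0, 1, 3, 4, 7}) = 2
G(26) = mex({0, 1, 3, 4, 5, 7}) = 2
G(27) = mex({0, 1, 3, 5}) = 2
G(28) = mex({0, 1, 2, 5}) = 3
G(29) = mex({0, 1, 2, 4, 5, 6}) = 3
G(30) = mex({1, 2, 4, 6}) = 0
G(31) = mex({0, 1, 2, 3, 4, 6}) = 5
G(32) = mex({1, 2, 3, 4, 7}) = 0
G(33) = mex({0, 3, 7}) = 1
G(34) = mex({0, 2, 3, 5, 7}) = 1
G(35) = mex({0, 2, 3, 5, 6}) = 1
Therefore G(35) = 1.

1


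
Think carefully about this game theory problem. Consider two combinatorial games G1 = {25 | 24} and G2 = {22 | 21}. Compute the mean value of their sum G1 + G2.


G1 = {25 | 24}, G2 = {22 | 21}
Each is a switch {a | b} with numbers a > b; its mean value is (a + b)/2, and mean value is additive over game sums: m(G1 + G2) = m(G1) + m(G2).
Mean of G1 = (25 + (24))/2 = 49/2 = 49/2
Mean of G2 = (22 + (21))/2 = 43/2 = 43/2
Mean of G1 + G2 = 49/2 + 43/2 = 46

46


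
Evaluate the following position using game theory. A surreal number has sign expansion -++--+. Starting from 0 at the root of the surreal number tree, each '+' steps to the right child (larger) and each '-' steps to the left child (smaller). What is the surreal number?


Sign expansion: -++--+
Rule: track bounds (lo, hi), initially (-inf, +inf). On '+', the current value becomes lo and we move to the simplest number in (value, hi): value + 1 if hi = +inf, otherwise the midpoint (value + hi)/2. On '-', the current value becomes hi and we move to value - 1 if lo = -inf, otherwise the midpoint (lo + value)/2.
Start at 0.
Step 1: sign = -, move left. Bounds: (-inf, 0). Value = -1
Step 2: sign = +, move right. Bounds: (-1, 0). Value = -1/2
Step 3: sign = +, move right. Bounds: (-1/2, 0). Value = -1/4
Step 4: sign = -, move left. Bounds: (-1/2, -1/4). Value = -3/8
Step 5: sign = -, move left. Bounds: (-1/2, -3/8). Value = -7/16
Step 6: sign = +, move right. Bounds: (-7/16, -3/8). Value = -13/32
The surreal number with sign expansion -++--+ is -13/32.

-13/32


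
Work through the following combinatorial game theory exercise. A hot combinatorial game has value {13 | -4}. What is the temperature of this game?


The game is {13 | -4}, a switch {a | b} with numbers a > b.
Cooling {a | b} by t gives {a - t | b + t}, which stops being hot when a - t = b + t, i.e. at t = (a - b)/2. So the temperature of a switch is (a - b)/2.
Temperature = (Left option - Right option) / 2
= (13 - (-4)) / 2
= 17 / 2
= 17/2

17/2


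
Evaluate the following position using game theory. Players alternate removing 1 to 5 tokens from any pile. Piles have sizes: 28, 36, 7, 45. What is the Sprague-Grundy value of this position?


Subtraction set: {1, 2, 3, 4, 5}
For this subtraction set, G(n) = n mod 6 (period = max + 1 = 6).
Pile 1 (size 28): G(28) = 28 mod 6 = 4
Pile 2 (size 36): G(36) = 36 mod 6 = 0
Pile 3 (size 7): G(7) = 7 mod 6 = 1
Pile 4 (size 45): G(45) = 45 mod 6 = 3
Total Grundy value = XOR of all: 4 XOR 0 XOR 1 XOR 3 = 6

6
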